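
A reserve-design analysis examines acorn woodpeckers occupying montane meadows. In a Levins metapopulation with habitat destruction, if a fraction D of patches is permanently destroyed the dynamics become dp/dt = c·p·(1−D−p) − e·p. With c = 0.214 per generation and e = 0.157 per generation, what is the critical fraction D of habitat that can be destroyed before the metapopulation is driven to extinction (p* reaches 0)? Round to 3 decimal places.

0.266

The nontrivial equilibrium is p* = (1−D) − e/c; extinction occurs when this hits zero.
So D_crit = 1 − e/c = 1 − 0.157/0.214 = 1 − 0.7336 = 0.2664.
This equals the undisturbed p*, a classic result of Lande's extension.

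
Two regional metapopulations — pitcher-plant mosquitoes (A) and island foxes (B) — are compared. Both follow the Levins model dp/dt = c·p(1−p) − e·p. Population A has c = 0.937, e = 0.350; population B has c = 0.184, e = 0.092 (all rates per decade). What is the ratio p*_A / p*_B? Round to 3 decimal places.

1.253

A: p*_A = 1 − 0.350/0.937 = 0.6265.
B: p*_B = 1 − 0.092/0.184 = 0.5000.
p*_A / p*_B = 0.6265/0.5000 = 1.2529.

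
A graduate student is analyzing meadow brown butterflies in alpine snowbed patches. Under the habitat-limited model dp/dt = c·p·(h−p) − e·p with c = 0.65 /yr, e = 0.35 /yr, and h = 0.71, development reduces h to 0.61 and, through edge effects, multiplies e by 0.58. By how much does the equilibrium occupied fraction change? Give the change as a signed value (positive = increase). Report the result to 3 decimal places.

Before: p* = h − e/c = 0.71 − 0.35/0.65 = 0.71 − 0.5385 = 0.1715.
After: c = 0.65, e = 0.203, h = 0.61; p* = 0.61 − 0.203/0.65 = 0.2977.
Δp* = 0.2977 − 0.1715 = +0.1262.

0.126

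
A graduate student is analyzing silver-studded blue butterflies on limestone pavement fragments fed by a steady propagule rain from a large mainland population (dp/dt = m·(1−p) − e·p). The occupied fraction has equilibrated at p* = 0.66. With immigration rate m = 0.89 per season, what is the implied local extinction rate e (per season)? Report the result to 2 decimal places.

At equilibrium m(1−p*) = e·p*, so e = m(1−p*)/p*.
e = 0.89 × 0.3400 / 0.66 = 0.4585.

0.46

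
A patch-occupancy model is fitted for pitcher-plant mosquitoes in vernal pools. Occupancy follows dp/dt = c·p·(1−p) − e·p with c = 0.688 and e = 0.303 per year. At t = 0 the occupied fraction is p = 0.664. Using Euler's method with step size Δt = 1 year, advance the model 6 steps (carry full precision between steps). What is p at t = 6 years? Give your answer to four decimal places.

0.5639

Update rule: p ← p + [c·p·(1−p) − e·p]·Δt with Δt = 1.
p: 0.66400 → 0.61630  (Δp = -0.04770)
p: 0.61630 → 0.59226  (Δp = -0.02405)
p: 0.59226 → 0.57895  (Δp = -0.01331)
p: 0.57895 → 0.57124  (Δp = -0.00771)
p: 0.57124 → 0.56666  (Δp = -0.00458)
p: 0.56666 → 0.56391  (Δp = -0.00276)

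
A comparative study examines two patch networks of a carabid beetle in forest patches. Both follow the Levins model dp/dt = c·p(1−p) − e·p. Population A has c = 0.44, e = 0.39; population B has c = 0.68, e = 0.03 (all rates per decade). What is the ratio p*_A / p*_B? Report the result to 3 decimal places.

0.119

A: p*_A = 1 − 0.39/0.44 = 0.1136.
B: p*_B = 1 − 0.03/0.68 = 0.9559.
p*_A / p*_B = 0.1136/0.9559 = 0.1189.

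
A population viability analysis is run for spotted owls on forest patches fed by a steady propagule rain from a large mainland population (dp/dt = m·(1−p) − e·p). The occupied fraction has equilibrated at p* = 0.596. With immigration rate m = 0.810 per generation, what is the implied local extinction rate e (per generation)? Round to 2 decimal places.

0.55

At equilibrium m(1−p*) = e·p*, so e = m(1−p*)/p*.
e = 0.810 × 0.4040 / 0.596 = 0.5491.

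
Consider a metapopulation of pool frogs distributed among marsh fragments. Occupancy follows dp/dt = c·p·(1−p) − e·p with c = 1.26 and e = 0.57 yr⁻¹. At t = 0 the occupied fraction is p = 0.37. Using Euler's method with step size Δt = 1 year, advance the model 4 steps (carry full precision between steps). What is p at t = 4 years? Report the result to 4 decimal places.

0.5428

Update rule: p ← p + [c·p·(1−p) − e·p]·Δt with Δt = 1.
step 1: Δp = +0.08281, p = 0.45281
step 2: Δp = +0.05409, p = 0.50690
step 3: Δp = +0.02601, p = 0.53291
step 4: Δp = +0.00988, p = 0.54279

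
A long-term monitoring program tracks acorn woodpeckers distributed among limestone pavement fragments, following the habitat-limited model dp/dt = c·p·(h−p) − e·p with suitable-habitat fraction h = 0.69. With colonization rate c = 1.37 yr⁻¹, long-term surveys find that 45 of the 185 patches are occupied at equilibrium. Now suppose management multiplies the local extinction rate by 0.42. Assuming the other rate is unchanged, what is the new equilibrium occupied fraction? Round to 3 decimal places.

0.502

Observed p* = 45/185 = 0.24324.
Balance c(h−p*) = e gives e = 1.37×(0.69 − 0.24324) = 0.61206.
New p* = 0.69 − e/c = 0.69 − 0.25707/1.37000 = 0.50236.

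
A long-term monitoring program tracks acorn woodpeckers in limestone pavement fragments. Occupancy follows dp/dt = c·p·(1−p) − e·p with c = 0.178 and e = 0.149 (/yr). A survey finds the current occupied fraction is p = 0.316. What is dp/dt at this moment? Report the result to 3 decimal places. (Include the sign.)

-0.009

Colonization term: c·p·(1−p) = 0.178×0.316×0.6840 = 0.03847.
Extinction term: e·p = 0.04708.
dp/dt = 0.03847 − 0.04708 = -0.00861.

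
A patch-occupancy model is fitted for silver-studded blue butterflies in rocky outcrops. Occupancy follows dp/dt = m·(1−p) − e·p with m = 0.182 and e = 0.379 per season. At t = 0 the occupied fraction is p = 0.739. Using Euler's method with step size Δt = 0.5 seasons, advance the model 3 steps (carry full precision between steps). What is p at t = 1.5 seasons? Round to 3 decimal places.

Update rule: p ← p + [m·(1−p) − e·p]·Δt with Δt = 0.5.
t = 0.5: p = 0.73900 + (-0.11629) = 0.62271
t = 1: p = 0.62271 + (-0.08367) = 0.53904
t = 1.5: p = 0.53904 + (-0.06020) = 0.47884

0.479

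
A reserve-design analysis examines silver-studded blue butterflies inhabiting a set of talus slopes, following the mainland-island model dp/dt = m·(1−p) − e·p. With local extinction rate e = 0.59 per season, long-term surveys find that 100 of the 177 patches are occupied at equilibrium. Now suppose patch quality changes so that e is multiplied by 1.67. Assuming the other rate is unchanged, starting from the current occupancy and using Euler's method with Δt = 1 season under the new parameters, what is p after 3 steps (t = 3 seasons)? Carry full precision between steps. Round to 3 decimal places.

0.383

Observed p* = 100/177 = 0.56497.
Balance m(1−p*) = e·p* gives m = e·p*/(1−p*) = 0.59×0.56497/0.43503 = 0.76623.
Starting from p₀ = 0.56497; update p ← p + (dp/dt)·Δt with the new parameters.
  1  |  dp/dt·Δt = -0.223333  |  p_1 = 0.341638
  2  |  dp/dt·Δt = +0.167843  |  p_2 = 0.509481
  3  |  dp/dt·Δt = -0.126139  |  p_3 = 0.383342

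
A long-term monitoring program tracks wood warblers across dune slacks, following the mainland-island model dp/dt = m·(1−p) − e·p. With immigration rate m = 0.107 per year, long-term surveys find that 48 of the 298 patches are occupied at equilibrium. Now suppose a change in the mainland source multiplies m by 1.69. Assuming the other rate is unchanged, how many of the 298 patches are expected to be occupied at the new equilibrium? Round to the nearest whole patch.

Observed p* = 48/298 = 0.16107.
Balance m(1−p*) = e·p* gives e = m(1−p*)/p* = 0.107×0.83893/0.16107 = 0.55731.
New p* = m/(m+e) = 0.18083/(0.18083+0.55731) = 0.24498.
Expected occupied = 298 × 0.24498 = 73.00 ≈ 73.

73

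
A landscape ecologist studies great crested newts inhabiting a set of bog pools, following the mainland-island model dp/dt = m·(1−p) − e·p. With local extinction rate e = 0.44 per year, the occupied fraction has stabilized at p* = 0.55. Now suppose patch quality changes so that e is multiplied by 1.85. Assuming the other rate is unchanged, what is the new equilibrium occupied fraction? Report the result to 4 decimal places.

0.3978

Balance m(1−p*) = e·p* gives m = e·p*/(1−p*) = 0.44×0.55000/0.45000 = 0.53778.
New p* = m/(m+e) = 0.53778/(0.53778+0.81400) = 0.39783.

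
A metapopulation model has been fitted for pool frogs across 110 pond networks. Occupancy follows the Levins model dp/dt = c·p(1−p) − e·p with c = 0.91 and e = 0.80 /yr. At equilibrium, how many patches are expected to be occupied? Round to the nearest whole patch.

13

p* = 1 − e/c = 1 − 0.80/0.91 = 0.1209.
Expected occupied patches = N × p* = 110 × 0.1209 = 13.30 ≈ 13.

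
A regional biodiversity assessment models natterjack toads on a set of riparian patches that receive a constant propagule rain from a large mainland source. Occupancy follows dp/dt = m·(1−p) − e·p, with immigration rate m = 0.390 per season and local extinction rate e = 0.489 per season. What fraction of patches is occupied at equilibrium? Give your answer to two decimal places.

0.44

At equilibrium the propagule rain into empty patches balances local extinction: m(1−p*) = e·p*.
p* = m/(m+e) = 0.390/(0.390+0.489) = 0.390/0.8790 = 0.4437.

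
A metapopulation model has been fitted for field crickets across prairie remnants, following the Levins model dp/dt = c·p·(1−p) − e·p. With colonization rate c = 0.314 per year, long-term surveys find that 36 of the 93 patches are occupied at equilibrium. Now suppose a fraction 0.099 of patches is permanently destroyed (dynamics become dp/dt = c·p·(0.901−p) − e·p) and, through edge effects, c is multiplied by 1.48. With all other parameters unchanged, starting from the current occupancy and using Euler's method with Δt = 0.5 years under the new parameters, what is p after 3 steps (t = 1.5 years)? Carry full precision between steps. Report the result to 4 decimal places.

Observed p* = 36/93 = 0.38710.
Balance c(1−p*) = e gives e = 0.314×(1 − 0.38710) = 0.19245.
Starting from p₀ = 0.38710; update p ← p + (dp/dt)·Δt with the new parameters.
step 1: Δp = +0.00897, p = 0.39607
step 2: Δp = +0.00836, p = 0.40443
step 3: Δp = +0.00775, p = 0.41218

0.4122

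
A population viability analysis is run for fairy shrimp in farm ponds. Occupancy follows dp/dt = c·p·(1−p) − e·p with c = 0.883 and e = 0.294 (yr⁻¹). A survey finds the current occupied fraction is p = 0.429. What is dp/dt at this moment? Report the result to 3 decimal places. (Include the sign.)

Colonization term: c·p·(1−p) = 0.883×0.429×0.5710 = 0.21630.
Extinction term: e·p = 0.12613.
dp/dt = 0.21630 − 0.12613 = 0.09017.

0.090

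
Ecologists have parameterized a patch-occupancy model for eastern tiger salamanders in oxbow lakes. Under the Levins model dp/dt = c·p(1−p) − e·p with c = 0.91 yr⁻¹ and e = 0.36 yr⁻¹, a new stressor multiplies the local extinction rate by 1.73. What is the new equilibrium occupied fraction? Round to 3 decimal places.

0.316

Before: p* = 1 − 0.36/0.91 = 0.6044.
After the change, c = 0.91, e = 0.6228, so p* = 1 − 0.6228/0.91 = 0.3156.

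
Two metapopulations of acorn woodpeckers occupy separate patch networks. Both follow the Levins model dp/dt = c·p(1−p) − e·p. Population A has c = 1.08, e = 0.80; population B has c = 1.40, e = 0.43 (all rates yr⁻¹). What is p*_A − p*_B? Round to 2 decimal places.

A: p*_A = 1 − 0.80/1.08 = 0.2593.
B: p*_B = 1 − 0.43/1.40 = 0.6929.
p*_A − p*_B = 0.2593 − 0.6929 = -0.4336.

-0.43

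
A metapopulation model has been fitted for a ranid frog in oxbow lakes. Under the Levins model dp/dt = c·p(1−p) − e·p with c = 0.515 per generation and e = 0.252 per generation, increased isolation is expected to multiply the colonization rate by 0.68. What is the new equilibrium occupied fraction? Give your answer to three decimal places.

Before: p* = 1 − 0.252/0.515 = 0.5107.
After the change, c = 0.3502, e = 0.252, so p* = 1 − 0.252/0.3502 = 0.2804.

0.280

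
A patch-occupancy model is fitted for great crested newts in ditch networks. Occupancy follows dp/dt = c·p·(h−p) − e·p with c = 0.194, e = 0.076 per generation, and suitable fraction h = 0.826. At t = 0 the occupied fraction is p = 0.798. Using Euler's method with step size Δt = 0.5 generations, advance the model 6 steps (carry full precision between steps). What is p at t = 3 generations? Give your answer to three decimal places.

0.667

Update rule: p ← p + [c·p·(h−p) − e·p]·Δt with Δt = 0.5.
t = 0.5: p = 0.79800 + (-0.02816) = 0.76984
t = 1: p = 0.76984 + (-0.02506) = 0.74478
t = 1.5: p = 0.74478 + (-0.02243) = 0.72235
t = 2: p = 0.72235 + (-0.02019) = 0.70216
t = 2.5: p = 0.70216 + (-0.01825) = 0.68391
t = 3: p = 0.68391 + (-0.01656) = 0.66735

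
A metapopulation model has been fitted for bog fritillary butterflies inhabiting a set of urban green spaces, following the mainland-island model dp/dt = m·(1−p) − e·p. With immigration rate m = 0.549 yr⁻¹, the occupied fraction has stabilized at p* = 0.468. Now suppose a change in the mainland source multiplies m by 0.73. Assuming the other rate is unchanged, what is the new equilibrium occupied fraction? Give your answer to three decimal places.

0.391

Balance m(1−p*) = e·p* gives e = m(1−p*)/p* = 0.549×0.53200/0.46800 = 0.62408.
New p* = m/(m+e) = 0.40077/(0.40077+0.62408) = 0.39105.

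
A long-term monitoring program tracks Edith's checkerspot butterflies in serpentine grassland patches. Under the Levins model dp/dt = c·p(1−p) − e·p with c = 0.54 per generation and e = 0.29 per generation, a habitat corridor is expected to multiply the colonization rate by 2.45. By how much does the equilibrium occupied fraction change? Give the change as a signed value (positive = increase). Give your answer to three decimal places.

0.318

Before: p* = 1 − 0.29/0.54 = 0.4630.
After the change, c = 1.323, e = 0.29, so p* = 1 − 0.29/1.323 = 0.7808.
Δp* = 0.7808 − 0.4630 = +0.3178.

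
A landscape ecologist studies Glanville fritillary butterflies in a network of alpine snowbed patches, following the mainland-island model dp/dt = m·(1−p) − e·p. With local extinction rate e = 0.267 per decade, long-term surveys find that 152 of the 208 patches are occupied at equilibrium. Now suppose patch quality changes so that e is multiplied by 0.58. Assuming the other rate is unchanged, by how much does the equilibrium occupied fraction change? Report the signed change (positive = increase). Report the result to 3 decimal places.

Observed p* = 152/208 = 0.73077.
Balance m(1−p*) = e·p* gives m = e·p*/(1−p*) = 0.267×0.73077/0.26923 = 0.72472.
New p* = m/(m+e) = 0.72472/(0.72472+0.15486) = 0.82394.
Δp* = 0.82394 − 0.73077 = +0.09317.

0.093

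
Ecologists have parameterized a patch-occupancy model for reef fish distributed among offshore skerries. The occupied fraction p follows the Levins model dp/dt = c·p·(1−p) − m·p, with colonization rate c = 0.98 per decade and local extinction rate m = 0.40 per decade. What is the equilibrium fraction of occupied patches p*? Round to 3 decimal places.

Setting dp/dt = 0 and dividing through by p* gives c·(1−p*) = m.
So p* = 1 − m/c = 1 − 0.40/0.98 = 1 − 0.4082 = 0.5918.

0.592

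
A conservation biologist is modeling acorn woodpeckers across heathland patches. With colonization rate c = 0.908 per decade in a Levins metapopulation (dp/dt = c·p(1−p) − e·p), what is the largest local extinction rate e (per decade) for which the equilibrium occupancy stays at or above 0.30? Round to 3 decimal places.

0.636

1 − e/c ≥ 0.30 ⇒ e ≤ c(1 − 0.30) = 0.908 × 0.7000.
e_max = 0.6356.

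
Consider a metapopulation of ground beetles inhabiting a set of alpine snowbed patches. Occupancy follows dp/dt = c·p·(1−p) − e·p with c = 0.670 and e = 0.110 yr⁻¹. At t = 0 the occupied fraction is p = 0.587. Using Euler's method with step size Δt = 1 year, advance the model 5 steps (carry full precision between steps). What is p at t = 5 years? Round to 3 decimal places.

0.827

Update rule: p ← p + [c·p·(1−p) − e·p]·Δt with Δt = 1.
  1  |  dp/dt·Δt = +0.097859  |  p_1 = 0.684859
  2  |  dp/dt·Δt = +0.069270  |  p_2 = 0.754129
  3  |  dp/dt·Δt = +0.041276  |  p_3 = 0.795405
  4  |  dp/dt·Δt = +0.021539  |  p_4 = 0.816943
  5  |  dp/dt·Δt = +0.010333  |  p_5 = 0.827276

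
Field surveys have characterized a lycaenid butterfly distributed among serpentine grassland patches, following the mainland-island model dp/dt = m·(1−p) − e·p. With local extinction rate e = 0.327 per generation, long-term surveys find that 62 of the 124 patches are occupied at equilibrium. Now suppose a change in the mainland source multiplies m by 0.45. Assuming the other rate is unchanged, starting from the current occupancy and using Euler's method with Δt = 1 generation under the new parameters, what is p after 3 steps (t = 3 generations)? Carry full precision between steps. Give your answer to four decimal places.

Observed p* = 62/124 = 0.50000.
Balance m(1−p*) = e·p* gives m = e·p*/(1−p*) = 0.327×0.50000/0.50000 = 0.32700.
Starting from p₀ = 0.50000; update p ← p + (dp/dt)·Δt with the new parameters.
step 1: Δp = -0.08993, p = 0.41007
step 2: Δp = -0.04729, p = 0.36279
step 3: Δp = -0.02487, p = 0.33792

0.3379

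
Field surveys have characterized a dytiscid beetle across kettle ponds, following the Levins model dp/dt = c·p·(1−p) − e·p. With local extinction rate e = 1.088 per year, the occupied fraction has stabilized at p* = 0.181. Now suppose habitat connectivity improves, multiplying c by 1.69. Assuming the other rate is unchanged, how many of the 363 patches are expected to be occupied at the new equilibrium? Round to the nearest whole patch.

187

Balance c(1−p*) = e gives c = e/(1 − 0.18100) = 1.088/0.81900 = 1.32845.
New p* = 1 − e/c = 1 − 1.08800/2.24508 = 0.51538.
Expected occupied = 363 × 0.51538 = 187.08 ≈ 187.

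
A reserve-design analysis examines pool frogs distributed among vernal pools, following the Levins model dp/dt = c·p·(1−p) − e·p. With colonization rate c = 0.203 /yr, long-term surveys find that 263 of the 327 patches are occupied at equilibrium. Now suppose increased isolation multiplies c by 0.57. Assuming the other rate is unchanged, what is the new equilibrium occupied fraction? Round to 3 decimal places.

0.657

Observed p* = 263/327 = 0.80428.
Balance c(1−p*) = e gives e = 0.203×(1 − 0.80428) = 0.03973.
New p* = 1 − e/c = 1 − 0.03973/0.11571 = 0.65664.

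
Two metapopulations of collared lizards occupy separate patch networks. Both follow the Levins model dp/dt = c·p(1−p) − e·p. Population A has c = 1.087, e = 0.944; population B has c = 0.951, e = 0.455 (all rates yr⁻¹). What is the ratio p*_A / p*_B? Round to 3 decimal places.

A: p*_A = 1 − 0.944/1.087 = 0.1316.
B: p*_B = 1 − 0.455/0.951 = 0.5216.
p*_A / p*_B = 0.1316/0.5216 = 0.2522.

0.252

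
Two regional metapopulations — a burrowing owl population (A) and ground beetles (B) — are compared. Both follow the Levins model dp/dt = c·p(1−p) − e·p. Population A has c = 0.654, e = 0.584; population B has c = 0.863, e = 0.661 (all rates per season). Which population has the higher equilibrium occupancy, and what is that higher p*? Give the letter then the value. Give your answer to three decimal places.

A: p*_A = 1 − 0.584/0.654 = 0.1070.
B: p*_B = 1 − 0.661/0.863 = 0.2341.
B is higher at 0.2341.

B, 0.234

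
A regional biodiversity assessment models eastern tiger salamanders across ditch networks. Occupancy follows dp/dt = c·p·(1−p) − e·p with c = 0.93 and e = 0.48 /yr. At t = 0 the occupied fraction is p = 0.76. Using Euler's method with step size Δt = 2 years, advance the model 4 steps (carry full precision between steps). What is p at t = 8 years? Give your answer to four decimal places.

Update rule: p ← p + [c·p·(1−p) − e·p]·Δt with Δt = 2.
t = 2: p = 0.76000 + (-0.39034) = 0.36966
t = 4: p = 0.36966 + (+0.07853) = 0.44819
t = 6: p = 0.44819 + (+0.02974) = 0.47793
t = 8: p = 0.47793 + (+0.00528) = 0.48321

0.4832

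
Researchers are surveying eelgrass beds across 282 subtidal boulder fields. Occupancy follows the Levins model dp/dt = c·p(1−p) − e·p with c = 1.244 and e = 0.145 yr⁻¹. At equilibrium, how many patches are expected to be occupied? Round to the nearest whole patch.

p* = 1 − e/c = 1 − 0.145/1.244 = 0.8834.
Expected occupied patches = N × p* = 282 × 0.8834 = 249.13 ≈ 249.

249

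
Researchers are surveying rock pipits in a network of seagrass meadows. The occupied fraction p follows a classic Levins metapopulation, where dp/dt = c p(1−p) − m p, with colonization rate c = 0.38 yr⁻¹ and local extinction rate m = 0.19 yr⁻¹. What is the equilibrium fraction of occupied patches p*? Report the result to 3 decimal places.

Setting dp/dt = 0 and dividing through by p* gives c·(1−p*) = m.
So p* = 1 − m/c = 1 − 0.19/0.38 = 1 − 0.5000 = 0.5000.

0.500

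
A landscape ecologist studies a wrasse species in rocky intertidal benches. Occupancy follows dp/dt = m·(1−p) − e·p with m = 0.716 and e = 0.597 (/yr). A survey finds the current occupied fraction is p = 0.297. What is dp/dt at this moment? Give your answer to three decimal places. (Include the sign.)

0.326

Colonization term: m·(1−p) = 0.716×0.7030 = 0.50335.
Extinction term: e·p = 0.17731.
dp/dt = 0.50335 − 0.17731 = 0.32604.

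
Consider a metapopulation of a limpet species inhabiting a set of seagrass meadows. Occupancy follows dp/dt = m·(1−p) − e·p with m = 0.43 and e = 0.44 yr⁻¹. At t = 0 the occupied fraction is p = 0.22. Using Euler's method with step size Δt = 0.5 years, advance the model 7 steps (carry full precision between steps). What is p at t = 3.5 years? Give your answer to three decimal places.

0.489

Update rule: p ← p + [m·(1−p) − e·p]·Δt with Δt = 0.5.
  1  |  dp/dt·Δt = +0.119300  |  p_1 = 0.339300
  2  |  dp/dt·Δt = +0.067404  |  p_2 = 0.406705
  3  |  dp/dt·Δt = +0.038084  |  p_3 = 0.444788
  4  |  dp/dt·Δt = +0.021517  |  p_4 = 0.466305
  5  |  dp/dt·Δt = +0.012157  |  p_5 = 0.478462
  6  |  dp/dt·Δt = +0.006869  |  p_6 = 0.485331
  7  |  dp/dt·Δt = +0.003881  |  p_7 = 0.489212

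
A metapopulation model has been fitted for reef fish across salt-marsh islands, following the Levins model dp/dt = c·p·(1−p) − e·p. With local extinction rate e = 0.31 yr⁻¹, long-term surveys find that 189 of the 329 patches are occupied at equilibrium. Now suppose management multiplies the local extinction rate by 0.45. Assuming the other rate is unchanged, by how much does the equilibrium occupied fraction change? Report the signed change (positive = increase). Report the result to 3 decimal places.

Observed p* = 189/329 = 0.57447.
Balance c(1−p*) = e gives c = e/(1 − 0.57447) = 0.31/0.42553 = 0.72850.
New p* = 1 − e/c = 1 − 0.13950/0.72850 = 0.80851.
Δp* = 0.80851 − 0.57447 = +0.23404.

0.234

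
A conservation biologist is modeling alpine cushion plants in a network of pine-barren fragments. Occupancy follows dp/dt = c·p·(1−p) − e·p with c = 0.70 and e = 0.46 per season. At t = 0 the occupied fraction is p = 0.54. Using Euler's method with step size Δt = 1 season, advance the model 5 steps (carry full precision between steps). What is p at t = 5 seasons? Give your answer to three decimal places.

0.373

Update rule: p ← p + [c·p·(1−p) − e·p]·Δt with Δt = 1.
t = 1: p = 0.54000 + (-0.07452) = 0.46548
t = 2: p = 0.46548 + (-0.03995) = 0.42553
t = 3: p = 0.42553 + (-0.02462) = 0.40090
t = 4: p = 0.40090 + (-0.01629) = 0.38461
t = 5: p = 0.38461 + (-0.01124) = 0.37337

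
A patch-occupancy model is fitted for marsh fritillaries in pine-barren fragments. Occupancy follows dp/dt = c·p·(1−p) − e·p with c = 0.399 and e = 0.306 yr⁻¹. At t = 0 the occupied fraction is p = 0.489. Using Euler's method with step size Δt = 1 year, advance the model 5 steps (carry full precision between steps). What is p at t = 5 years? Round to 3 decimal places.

0.337

Update rule: p ← p + [c·p·(1−p) − e·p]·Δt with Δt = 1.
p: 0.48900 → 0.43907  (Δp = -0.04993)
p: 0.43907 → 0.40298  (Δp = -0.03609)
p: 0.40298 → 0.37566  (Δp = -0.02732)
p: 0.37566 → 0.35429  (Δp = -0.02137)
p: 0.35429 → 0.33716  (Δp = -0.01713)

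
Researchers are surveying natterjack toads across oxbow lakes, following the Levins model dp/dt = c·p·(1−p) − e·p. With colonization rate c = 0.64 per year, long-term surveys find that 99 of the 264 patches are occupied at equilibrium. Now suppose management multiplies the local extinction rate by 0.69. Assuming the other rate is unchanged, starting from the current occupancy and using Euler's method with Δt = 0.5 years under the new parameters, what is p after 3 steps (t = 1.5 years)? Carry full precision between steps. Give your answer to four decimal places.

Observed p* = 99/264 = 0.37500.
Balance c(1−p*) = e gives e = 0.64×(1 − 0.37500) = 0.40000.
Starting from p₀ = 0.37500; update p ← p + (dp/dt)·Δt with the new parameters.
step 1: Δp = +0.02325, p = 0.39825
step 2: Δp = +0.02173, p = 0.41998
step 3: Δp = +0.01999, p = 0.43997

0.4400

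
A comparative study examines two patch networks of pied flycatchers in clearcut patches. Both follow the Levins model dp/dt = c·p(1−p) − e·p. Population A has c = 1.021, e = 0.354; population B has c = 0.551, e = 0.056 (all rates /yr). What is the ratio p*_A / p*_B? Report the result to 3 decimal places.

A: p*_A = 1 − 0.354/1.021 = 0.6533.
B: p*_B = 1 − 0.056/0.551 = 0.8984.
p*_A / p*_B = 0.6533/0.8984 = 0.7272.

0.727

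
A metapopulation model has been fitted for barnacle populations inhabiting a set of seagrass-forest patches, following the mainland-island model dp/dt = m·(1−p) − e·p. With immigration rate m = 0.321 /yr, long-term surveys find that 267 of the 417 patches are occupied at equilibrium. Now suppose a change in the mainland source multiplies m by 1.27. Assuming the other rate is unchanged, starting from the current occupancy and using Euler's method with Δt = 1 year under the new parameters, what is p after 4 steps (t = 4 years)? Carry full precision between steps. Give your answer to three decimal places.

Observed p* = 267/417 = 0.64029.
Balance m(1−p*) = e·p* gives e = m(1−p*)/p* = 0.321×0.35971/0.64029 = 0.18034.
Starting from p₀ = 0.64029; update p ← p + (dp/dt)·Δt with the new parameters.
p: 0.64029 → 0.67146  (Δp = +0.03118)
p: 0.67146 → 0.68431  (Δp = +0.01284)
p: 0.68431 → 0.68960  (Δp = +0.00529)
p: 0.68960 → 0.69178  (Δp = +0.00218)

0.692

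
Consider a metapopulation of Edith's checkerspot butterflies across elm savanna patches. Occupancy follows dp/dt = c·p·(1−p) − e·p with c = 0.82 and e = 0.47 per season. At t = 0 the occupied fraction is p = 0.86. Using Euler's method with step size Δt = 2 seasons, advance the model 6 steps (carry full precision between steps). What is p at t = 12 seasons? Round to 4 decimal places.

Update rule: p ← p + [c·p·(1−p) − e·p]·Δt with Δt = 2.
  1  |  dp/dt·Δt = -0.610944  |  p_1 = 0.249056
  2  |  dp/dt·Δt = +0.072612  |  p_2 = 0.321668
  3  |  dp/dt·Δt = +0.055476  |  p_3 = 0.377144
  4  |  dp/dt·Δt = +0.030731  |  p_4 = 0.407875
  5  |  dp/dt·Δt = +0.012679  |  p_5 = 0.420554
  6  |  dp/dt·Δt = +0.004328  |  p_6 = 0.424882

0.4249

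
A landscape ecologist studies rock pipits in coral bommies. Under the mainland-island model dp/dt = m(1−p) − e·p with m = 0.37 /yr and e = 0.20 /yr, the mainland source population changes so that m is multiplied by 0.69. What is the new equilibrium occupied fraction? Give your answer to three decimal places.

0.561

Before: p* = 0.37/(0.37+0.20) = 0.6491.
After: m = 0.2553, e = 0.2; p* = 0.2553/0.4553 = 0.5607.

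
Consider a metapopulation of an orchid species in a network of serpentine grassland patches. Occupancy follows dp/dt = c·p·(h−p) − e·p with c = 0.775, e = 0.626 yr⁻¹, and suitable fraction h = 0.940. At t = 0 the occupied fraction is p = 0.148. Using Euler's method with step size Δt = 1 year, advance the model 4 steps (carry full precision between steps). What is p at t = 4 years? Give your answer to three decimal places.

0.142

Update rule: p ← p + [c·p·(h−p) − e·p]·Δt with Δt = 1.
t = 1: p = 0.14800 + (-0.00181) = 0.14619
t = 2: p = 0.14619 + (-0.00158) = 0.14462
t = 3: p = 0.14462 + (-0.00138) = 0.14323
t = 4: p = 0.14323 + (-0.00122) = 0.14201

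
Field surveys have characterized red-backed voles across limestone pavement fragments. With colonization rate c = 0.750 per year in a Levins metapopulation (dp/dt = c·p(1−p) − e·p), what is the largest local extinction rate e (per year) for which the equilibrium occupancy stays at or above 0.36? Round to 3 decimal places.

1 − e/c ≥ 0.36 ⇒ e ≤ c(1 − 0.36) = 0.750 × 0.6400.
e_max = 0.4800.

0.480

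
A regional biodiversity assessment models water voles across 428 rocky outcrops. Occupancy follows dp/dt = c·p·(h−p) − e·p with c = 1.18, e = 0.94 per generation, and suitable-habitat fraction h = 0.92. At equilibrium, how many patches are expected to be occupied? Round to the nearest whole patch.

53

p* = h − e/c = 0.92 − 0.7966 = 0.1234.
Expected occupied patches = N × p* = 428 × 0.1234 = 52.81 ≈ 53.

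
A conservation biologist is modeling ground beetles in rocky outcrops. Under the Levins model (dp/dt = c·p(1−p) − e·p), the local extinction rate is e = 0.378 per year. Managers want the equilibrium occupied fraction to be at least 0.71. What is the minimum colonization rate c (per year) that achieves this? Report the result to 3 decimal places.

1.303

p* = 1 − e/c ≥ 0.71 requires e/c ≤ 0.2900, i.e. c ≥ e/0.2900.
c_min = 0.378/0.2900 = 1.3034.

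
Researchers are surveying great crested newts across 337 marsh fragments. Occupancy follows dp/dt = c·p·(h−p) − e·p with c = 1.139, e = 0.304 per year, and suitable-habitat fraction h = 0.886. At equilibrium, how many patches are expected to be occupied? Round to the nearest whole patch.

p* = h − e/c = 0.886 − 0.2669 = 0.6191.
Expected occupied patches = N × p* = 337 × 0.6191 = 208.64 ≈ 209.

209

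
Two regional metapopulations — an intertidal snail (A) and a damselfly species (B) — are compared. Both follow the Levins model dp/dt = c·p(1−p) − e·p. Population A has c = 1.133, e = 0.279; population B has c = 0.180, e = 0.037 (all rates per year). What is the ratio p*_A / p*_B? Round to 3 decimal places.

A: p*_A = 1 − 0.279/1.133 = 0.7538.
B: p*_B = 1 − 0.037/0.180 = 0.7944.
p*_A / p*_B = 0.7538/0.7944 = 0.9488.

0.949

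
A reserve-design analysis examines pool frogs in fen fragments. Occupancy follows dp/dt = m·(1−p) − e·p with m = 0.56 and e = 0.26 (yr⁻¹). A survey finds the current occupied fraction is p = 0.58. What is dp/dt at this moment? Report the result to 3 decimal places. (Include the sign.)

0.084

Colonization term: m·(1−p) = 0.56×0.4200 = 0.23520.
Extinction term: e·p = 0.15080.
dp/dt = 0.23520 − 0.15080 = 0.08440.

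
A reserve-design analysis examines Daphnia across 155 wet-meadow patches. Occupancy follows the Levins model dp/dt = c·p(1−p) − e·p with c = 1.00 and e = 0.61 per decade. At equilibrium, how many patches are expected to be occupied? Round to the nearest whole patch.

60

p* = 1 − e/c = 1 − 0.61/1.00 = 0.3900.
Expected occupied patches = N × p* = 155 × 0.3900 = 60.45 ≈ 60.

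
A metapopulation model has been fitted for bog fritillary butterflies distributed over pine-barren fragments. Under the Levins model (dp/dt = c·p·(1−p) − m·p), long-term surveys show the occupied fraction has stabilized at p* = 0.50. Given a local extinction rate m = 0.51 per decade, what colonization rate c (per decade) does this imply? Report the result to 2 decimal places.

At equilibrium c(1−p*) = m, so c = m/(1−p*).
c = 0.51/(1 − 0.50) = 0.51/0.5000 = 1.0200.

1.02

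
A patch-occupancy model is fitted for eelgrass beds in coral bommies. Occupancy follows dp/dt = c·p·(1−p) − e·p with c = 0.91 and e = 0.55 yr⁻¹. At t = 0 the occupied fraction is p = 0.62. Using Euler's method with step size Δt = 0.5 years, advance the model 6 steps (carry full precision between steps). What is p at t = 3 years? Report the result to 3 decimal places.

Update rule: p ← p + [c·p·(1−p) − e·p]·Δt with Δt = 0.5.
p: 0.62000 → 0.55670  (Δp = -0.06330)
p: 0.55670 → 0.51589  (Δp = -0.04080)
p: 0.51589 → 0.48766  (Δp = -0.02824)
p: 0.48766 → 0.46723  (Δp = -0.02043)
p: 0.46723 → 0.45201  (Δp = -0.01523)
p: 0.45201 → 0.44041  (Δp = -0.01160)

0.440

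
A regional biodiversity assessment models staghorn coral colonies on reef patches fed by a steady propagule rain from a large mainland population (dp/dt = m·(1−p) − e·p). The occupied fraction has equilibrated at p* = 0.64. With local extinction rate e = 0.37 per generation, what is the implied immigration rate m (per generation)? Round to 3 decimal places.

0.658

At equilibrium m(1−p*) = e·p*, so m = e·p*/(1−p*).
m = 0.37 × 0.64 / 0.3600 = 0.2368/0.3600 = 0.6578.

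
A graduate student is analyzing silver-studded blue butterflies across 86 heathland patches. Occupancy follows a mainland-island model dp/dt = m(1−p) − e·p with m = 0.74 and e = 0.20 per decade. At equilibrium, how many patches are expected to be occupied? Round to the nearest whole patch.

68

p* = m/(m+e) = 0.74/0.9400 = 0.7872.
Expected occupied patches = N × p* = 86 × 0.7872 = 67.70 ≈ 68.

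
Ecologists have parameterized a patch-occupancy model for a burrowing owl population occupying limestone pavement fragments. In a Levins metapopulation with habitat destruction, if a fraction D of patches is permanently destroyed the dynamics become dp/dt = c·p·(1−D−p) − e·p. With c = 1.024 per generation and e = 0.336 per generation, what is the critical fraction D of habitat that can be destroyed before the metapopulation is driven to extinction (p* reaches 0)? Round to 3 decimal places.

The nontrivial equilibrium is p* = (1−D) − e/c; extinction occurs when this hits zero.
So D_crit = 1 − e/c = 1 − 0.336/1.024 = 1 − 0.3281 = 0.6719.
Note this equals the original equilibrium occupancy — the Levins extinction-debt result.

0.672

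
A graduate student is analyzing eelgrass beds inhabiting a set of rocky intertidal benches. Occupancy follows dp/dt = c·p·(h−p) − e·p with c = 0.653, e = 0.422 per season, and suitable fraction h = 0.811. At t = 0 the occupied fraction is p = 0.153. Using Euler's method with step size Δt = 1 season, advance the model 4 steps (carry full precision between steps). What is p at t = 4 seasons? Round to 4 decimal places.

0.1571

Update rule: p ← p + [c·p·(h−p) − e·p]·Δt with Δt = 1.
  1  |  dp/dt·Δt = +0.001174  |  p_1 = 0.154174
  2  |  dp/dt·Δt = +0.001065  |  p_2 = 0.155239
  3  |  dp/dt·Δt = +0.000964  |  p_3 = 0.156203
  4  |  dp/dt·Δt = +0.000872  |  p_4 = 0.157075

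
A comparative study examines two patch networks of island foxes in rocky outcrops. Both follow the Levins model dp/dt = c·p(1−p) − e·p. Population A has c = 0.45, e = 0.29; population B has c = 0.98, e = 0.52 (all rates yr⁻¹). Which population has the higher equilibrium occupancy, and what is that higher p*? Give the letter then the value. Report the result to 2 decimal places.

A: p*_A = 1 − 0.29/0.45 = 0.3556.
B: p*_B = 1 − 0.52/0.98 = 0.4694.
B is higher at 0.4694.

B, 0.47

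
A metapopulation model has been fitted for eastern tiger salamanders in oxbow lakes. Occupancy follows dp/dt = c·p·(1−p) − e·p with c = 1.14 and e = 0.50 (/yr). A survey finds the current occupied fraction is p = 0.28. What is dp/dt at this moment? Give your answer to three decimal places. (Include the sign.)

Colonization term: c·p·(1−p) = 1.14×0.28×0.7200 = 0.22982.
Extinction term: e·p = 0.14000.
dp/dt = 0.22982 − 0.14000 = 0.08982.

0.090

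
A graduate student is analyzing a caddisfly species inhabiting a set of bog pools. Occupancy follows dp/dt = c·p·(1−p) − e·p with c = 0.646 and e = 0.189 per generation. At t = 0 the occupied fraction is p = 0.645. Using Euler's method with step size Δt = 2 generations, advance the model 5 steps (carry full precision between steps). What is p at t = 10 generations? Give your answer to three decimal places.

Update rule: p ← p + [c·p·(1−p) − e·p]·Δt with Δt = 2.
t = 2: p = 0.64500 + (+0.05203) = 0.69703
t = 4: p = 0.69703 + (+0.00937) = 0.70640
t = 6: p = 0.70640 + (+0.00094) = 0.70734
t = 8: p = 0.70734 + (+0.00008) = 0.70742
t = 10: p = 0.70742 + (+0.00001) = 0.70743

0.707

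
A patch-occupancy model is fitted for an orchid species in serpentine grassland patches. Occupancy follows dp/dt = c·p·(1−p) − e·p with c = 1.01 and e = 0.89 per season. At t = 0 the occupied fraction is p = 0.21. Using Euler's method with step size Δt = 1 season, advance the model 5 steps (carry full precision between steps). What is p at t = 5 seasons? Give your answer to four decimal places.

0.1521

Update rule: p ← p + [c·p·(1−p) − e·p]·Δt with Δt = 1.
  1  |  dp/dt·Δt = -0.019341  |  p_1 = 0.190659
  2  |  dp/dt·Δt = -0.013835  |  p_2 = 0.176824
  3  |  dp/dt·Δt = -0.010360  |  p_3 = 0.166463
  4  |  dp/dt·Δt = -0.008012  |  p_4 = 0.158452
  5  |  dp/dt·Δt = -0.006344  |  p_5 = 0.152108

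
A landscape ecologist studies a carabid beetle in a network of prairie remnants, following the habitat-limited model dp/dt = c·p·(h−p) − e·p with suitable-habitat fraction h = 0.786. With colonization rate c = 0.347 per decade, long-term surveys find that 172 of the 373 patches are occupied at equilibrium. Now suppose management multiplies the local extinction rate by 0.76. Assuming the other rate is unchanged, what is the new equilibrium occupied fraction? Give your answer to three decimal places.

Observed p* = 172/373 = 0.46113.
Balance c(h−p*) = e gives e = 0.347×(0.786 − 0.46113) = 0.11273.
New p* = 0.786 − e/c = 0.786 − 0.08567/0.34700 = 0.53911.

0.539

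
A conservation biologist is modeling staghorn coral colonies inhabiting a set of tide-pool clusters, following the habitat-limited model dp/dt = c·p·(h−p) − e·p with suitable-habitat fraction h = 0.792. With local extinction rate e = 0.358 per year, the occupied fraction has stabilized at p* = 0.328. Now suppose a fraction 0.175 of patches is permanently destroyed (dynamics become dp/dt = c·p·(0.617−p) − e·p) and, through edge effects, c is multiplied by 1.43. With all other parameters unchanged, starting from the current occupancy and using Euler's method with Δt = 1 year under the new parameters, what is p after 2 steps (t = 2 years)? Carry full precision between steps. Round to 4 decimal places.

Balance c(h−p*) = e gives c = e/(0.792 − 0.32800) = 0.358/0.46400 = 0.77155.
Starting from p₀ = 0.32800; update p ← p + (dp/dt)·Δt with the new parameters.
t = 1: p = 0.32800 + (-0.01284) = 0.31516
t = 2: p = 0.31516 + (-0.00787) = 0.30729

0.3073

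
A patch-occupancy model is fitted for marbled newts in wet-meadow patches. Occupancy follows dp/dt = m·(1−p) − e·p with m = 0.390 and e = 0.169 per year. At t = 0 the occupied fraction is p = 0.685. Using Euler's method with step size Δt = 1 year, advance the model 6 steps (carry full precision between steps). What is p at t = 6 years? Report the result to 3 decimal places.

Update rule: p ← p + [m·(1−p) − e·p]·Δt with Δt = 1.
p: 0.68500 → 0.69209  (Δp = +0.00708)
p: 0.69209 → 0.69521  (Δp = +0.00312)
p: 0.69521 → 0.69659  (Δp = +0.00138)
p: 0.69659 → 0.69720  (Δp = +0.00061)
p: 0.69720 → 0.69746  (Δp = +0.00027)
p: 0.69746 → 0.69758  (Δp = +0.00012)

0.698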